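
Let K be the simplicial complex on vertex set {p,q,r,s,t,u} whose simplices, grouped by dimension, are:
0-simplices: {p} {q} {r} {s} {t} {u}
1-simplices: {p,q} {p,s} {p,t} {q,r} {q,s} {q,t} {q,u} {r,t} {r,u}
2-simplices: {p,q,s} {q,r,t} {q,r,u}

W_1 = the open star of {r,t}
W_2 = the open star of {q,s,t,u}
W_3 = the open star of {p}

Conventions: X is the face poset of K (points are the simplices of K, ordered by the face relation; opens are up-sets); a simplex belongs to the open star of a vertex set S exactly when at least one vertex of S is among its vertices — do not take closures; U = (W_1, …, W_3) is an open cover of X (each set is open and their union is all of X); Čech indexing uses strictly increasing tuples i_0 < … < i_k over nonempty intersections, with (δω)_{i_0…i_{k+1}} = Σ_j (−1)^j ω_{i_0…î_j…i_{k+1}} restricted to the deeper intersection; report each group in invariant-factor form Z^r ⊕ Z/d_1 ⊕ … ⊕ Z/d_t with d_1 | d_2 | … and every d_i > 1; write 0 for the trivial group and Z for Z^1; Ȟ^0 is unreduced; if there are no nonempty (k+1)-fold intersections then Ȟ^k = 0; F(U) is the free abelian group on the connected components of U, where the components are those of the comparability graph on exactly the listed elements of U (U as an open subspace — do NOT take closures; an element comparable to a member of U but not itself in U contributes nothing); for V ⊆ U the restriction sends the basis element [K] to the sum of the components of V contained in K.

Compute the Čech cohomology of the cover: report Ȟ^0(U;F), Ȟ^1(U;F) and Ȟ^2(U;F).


nonempty intersections:
  W1={{r},{t},{p,t},{q,r},{q,t},{r,t},{r,u},{q,r,t},{q,r,u}} W2={{q},{s},{t},{u},{p,q},{p,s},{p,t},{q,r},{q,s},{q,t},{q,u},{r,t},{r,u},{p,q,s},{q,r,t},{q,r,u}} W3={{p},{p,q},{p,s},{p,t},{p,q,s}}
  W12={{t},{p,t},{q,r},{q,t},{r,t},{r,u},{q,r,t},{q,r,u}} W13={{p,t}} W23={{p,q},{p,s},{p,t},{p,q,s}}
  W123={{p,t}}
components per intersection:
  W1: {{r},{t},{p,t},{q,r},{q,t},{r,t},{r,u},{q,r,t},{q,r,u}}
  W2: {{q},{s},{t},{u},{p,q},{p,s},{p,t},{q,r},{q,s},{q,t},{q,u},{r,t},{r,u},{p,q,s},{q,r,t},{q,r,u}}
  W3: {{p},{p,q},{p,s},{p,t},{p,q,s}}
  W12: {{t},{p,t},{q,r},{q,t},{r,t},{r,u},{q,r,t},{q,r,u}}
  W13: {{p,t}}
  W23: {{p,q},{p,s},{p,q,s}} {{p,t}}
  W123: {{p,t}}
C dims 3,4,1; δ0: rk 2, SNF 1^2; δ1: rk 1, SNF 1^1
Ȟ^0: (3−2)−0=1 ⇒ Z
Ȟ^1: (4−1)−2=1 ⇒ Z
Ȟ^2: (1−0)−1=0 ⇒ 0

Ȟ^0 = Z, Ȟ^1 = Z, Ȟ^2 = 0


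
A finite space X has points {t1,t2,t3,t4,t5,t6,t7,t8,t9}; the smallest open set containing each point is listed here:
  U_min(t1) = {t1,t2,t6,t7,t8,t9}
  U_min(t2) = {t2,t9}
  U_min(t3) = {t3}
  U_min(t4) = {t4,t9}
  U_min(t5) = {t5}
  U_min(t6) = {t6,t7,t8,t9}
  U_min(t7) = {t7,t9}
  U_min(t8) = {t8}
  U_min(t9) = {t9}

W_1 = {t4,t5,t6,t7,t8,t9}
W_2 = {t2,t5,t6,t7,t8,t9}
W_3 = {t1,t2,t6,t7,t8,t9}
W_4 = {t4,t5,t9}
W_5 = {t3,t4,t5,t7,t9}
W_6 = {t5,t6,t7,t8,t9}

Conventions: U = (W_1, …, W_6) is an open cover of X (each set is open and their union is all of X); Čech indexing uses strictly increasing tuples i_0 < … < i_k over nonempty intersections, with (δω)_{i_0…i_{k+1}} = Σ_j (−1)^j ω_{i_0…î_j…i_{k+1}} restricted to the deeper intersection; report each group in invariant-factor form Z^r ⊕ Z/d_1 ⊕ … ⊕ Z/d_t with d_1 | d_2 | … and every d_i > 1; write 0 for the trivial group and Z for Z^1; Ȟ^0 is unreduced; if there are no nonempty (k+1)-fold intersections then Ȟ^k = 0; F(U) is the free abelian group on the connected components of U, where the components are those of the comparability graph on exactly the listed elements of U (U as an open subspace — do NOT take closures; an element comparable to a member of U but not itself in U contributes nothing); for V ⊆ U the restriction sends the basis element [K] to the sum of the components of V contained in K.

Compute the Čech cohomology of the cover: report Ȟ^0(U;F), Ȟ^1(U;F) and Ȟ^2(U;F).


nonempty intersections:
  W12={t5,t6,t7,t8,t9} W13={t6,t7,t8,t9} W14={t4,t5,t9} W15={t4,t5,t7,t9} W16={t5,t6,t7,t8,t9} W23={t2,t6,t7,t8,t9} W24={t5,t9} W25={t5,t7,t9} W26={t5,t6,t7,t8,t9} W34={t9} W35={t7,t9} W36={t6,t7,t8,t9} W45={t4,t5,t9} W46={t5,t9} W56={t5,t7,t9}
  W123={t6,t7,t8,t9} W124={t5,t9} W125={t5,t7,t9} W126={t5,t6,t7,t8,t9} W134={t9} W135={t7,t9} W136={t6,t7,t8,t9} W145={t4,t5,t9} W146={t5,t9} W156={t5,t7,t9} W234={t9} W235={t7,t9} W236={t6,t7,t8,t9} W245={t5,t9} W246={t5,t9} W256={t5,t7,t9} W345={t9} W346={t9} W356={t7,t9} W456={t5,t9}
  W1234={t9} W1235={t7,t9} W1236={t6,t7,t8,t9} W1245={t5,t9} W1246={t5,t9} W1256={t5,t7,t9} W1345={t9} W1346={t9} W1356={t7,t9} W1456={t5,t9} W2345={t9} W2346={t9} W2356={t7,t9} W2456={t5,t9} W3456={t9}
  W12345={t9} W12346={t9} W12356={t7,t9} W12456={t5,t9} W13456={t9} W23456={t9}
  W123456={t9}
components per intersection:
  W1: {t4,t6,t7,t8,t9} {t5}
  W2: {t2,t6,t7,t8,t9} {t5}
  W3: {t1,t2,t6,t7,t8,t9}
  W4: {t4,t9} {t5}
  W5: {t3} {t4,t7,t9} {t5}
  W6: {t5} {t6,t7,t8,t9}
  W12: {t5} {t6,t7,t8,t9}
  W13: {t6,t7,t8,t9}
  W14: {t4,t9} {t5}
  W15: {t4,t7,t9} {t5}
  W16: {t5} {t6,t7,t8,t9}
  W23: {t2,t6,t7,t8,t9}
  W24: {t5} {t9}
  W25: {t5} {t7,t9}
  W26: {t5} {t6,t7,t8,t9}
  W34: {t9}
  W35: {t7,t9}
  W36: {t6,t7,t8,t9}
  W45: {t4,t9} {t5}
  W46: {t5} {t9}
  W56: {t5} {t7,t9}
  W123: {t6,t7,t8,t9}
  W124: {t5} {t9}
  W125: {t5} {t7,t9}
  W126: {t5} {t6,t7,t8,t9}
  W134: {t9}
  W135: {t7,t9}
  W136: {t6,t7,t8,t9}
  W145: {t4,t9} {t5}
  W146: {t5} {t9}
  W156: {t5} {t7,t9}
  W234: {t9}
  W235: {t7,t9}
  W236: {t6,t7,t8,t9}
  W245: {t5} {t9}
  W246: {t5} {t9}
  W256: {t5} {t7,t9}
  W345: {t9}
  W346: {t9}
  W356: {t7,t9}
  W456: {t5} {t9}
  W1234: {t9}
  W1235: {t7,t9}
  W1236: {t6,t7,t8,t9}
  W1245: {t5} {t9}
  W1246: {t5} {t9}
  W1256: {t5} {t7,t9}
  W1345: {t9}
  W1346: {t9}
  W1356: {t7,t9}
  W1456: {t5} {t9}
  W2345: {t9}
  W2346: {t9}
  W2356: {t7,t9}
  W2456: {t5} {t9}
  W3456: {t9}
  W12345: {t9}
  W12346: {t9}
  W12356: {t7,t9}
  W12456: {t5} {t9}
  W13456: {t9}
  W23456: {t9}
  W123456: {t9}
C dims 12,25,30,20; δ0: rk 9, SNF 1^9; δ1: rk 16, SNF 1^16; δ2: rk 14, SNF 1^14
Ȟ^0: (12−9)−0=3 ⇒ Z^3
Ȟ^1: (25−16)−9=0 ⇒ 0
Ȟ^2: (30−14)−16=0 ⇒ 0

Ȟ^0(U;F) ≅ Z^3, Ȟ^1(U;F) ≅ 0 and Ȟ^2(U;F) ≅ 0


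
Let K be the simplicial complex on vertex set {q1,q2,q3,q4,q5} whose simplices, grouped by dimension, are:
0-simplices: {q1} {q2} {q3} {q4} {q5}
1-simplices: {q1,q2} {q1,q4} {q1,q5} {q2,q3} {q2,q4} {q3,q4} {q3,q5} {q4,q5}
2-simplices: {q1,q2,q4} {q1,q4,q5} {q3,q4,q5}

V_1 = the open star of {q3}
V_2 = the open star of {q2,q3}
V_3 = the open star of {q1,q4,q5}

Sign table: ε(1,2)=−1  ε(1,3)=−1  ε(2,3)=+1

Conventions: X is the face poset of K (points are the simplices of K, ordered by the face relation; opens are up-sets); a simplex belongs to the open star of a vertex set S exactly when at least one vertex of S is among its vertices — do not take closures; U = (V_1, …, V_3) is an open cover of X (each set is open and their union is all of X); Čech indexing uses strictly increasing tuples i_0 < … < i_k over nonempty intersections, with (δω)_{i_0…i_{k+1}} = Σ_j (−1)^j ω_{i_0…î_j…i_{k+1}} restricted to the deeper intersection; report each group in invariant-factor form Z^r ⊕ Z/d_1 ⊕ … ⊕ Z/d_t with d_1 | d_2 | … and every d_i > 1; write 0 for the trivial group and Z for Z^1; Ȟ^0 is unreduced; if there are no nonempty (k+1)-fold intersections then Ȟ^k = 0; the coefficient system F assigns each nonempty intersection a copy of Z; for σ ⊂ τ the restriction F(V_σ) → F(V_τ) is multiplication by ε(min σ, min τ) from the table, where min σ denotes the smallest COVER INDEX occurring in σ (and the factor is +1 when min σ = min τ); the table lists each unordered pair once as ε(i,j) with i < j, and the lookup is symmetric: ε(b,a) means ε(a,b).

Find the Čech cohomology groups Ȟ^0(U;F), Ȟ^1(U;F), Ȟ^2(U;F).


nonempty intersections:
  V1={{q3},{q2,q3},{q3,q4},{q3,q5},{q3,q4,q5}} V2={{q2},{q3},{q1,q2},{q2,q3},{q2,q4},{q3,q4},{q3,q5},{q1,q2,q4},{q3,q4,q5}} V3={{q1},{q4},{q5},{q1,q2},{q1,q4},{q1,q5},{q2,q4},{q3,q4},{q3,q5},{q4,q5},{q1,q2,q4},{q1,q4,q5},{q3,q4,q5}}
  V12={{q3},{q2,q3},{q3,q4},{q3,q5},{q3,q4,q5}} V13={{q3,q4},{q3,q5},{q3,q4,q5}} V23={{q1,q2},{q2,q4},{q3,q4},{q3,q5},{q1,q2,q4},{q3,q4,q5}}
  V123={{q3,q4},{q3,q5},{q3,q4,q5}}
C dims 3,3,1; δ0: rk 2, SNF 1^2; δ1: rk 1, SNF 1^1
Ȟ^0: (3−2)−0=1 ⇒ Z
Ȟ^1: (3−1)−2=0 ⇒ 0
Ȟ^2: (1−0)−1=0 ⇒ 0

Ȟ^0 = Z, Ȟ^1 = 0 and Ȟ^2 = 0


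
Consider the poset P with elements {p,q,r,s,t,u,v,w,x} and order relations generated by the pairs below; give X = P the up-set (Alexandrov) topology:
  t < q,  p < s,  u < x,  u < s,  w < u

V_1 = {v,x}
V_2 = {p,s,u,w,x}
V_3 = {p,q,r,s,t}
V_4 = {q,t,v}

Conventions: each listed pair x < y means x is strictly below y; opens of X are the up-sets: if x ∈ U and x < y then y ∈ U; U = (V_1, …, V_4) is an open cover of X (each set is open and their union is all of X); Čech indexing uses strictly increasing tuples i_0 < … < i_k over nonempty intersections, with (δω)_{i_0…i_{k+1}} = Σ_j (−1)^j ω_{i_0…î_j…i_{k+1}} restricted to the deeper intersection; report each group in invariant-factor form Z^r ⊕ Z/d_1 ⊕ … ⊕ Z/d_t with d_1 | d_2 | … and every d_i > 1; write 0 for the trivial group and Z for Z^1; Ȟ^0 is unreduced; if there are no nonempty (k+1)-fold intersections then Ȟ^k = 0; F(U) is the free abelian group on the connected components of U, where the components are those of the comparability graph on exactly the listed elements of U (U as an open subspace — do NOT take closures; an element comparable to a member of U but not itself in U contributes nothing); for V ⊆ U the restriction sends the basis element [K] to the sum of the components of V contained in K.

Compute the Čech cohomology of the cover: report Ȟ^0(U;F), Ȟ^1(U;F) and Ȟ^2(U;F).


Ȟ^0 ≅ Z^4,  Ȟ^1 ≅ 0,  Ȟ^2 ≅ 0

nonempty intersections:
  V12={x} V14={v} V23={p,s} V34={q,t}
components per intersection:
  V1: {v} {x}
  V2: {p,s,u,w,x}
  V3: {p,s} {q,t} {r}
  V4: {q,t} {v}
  V12: {x}
  V14: {v}
  V23: {p,s}
  V34: {q,t}
C dims 8,4; δ0: rk 4, SNF 1^4
Ȟ^0: (8−4)−0=4 ⇒ Z^4
Ȟ^1: (4−0)−4=0 ⇒ 0
Ȟ^2: (0−0)−0=0 ⇒ 0


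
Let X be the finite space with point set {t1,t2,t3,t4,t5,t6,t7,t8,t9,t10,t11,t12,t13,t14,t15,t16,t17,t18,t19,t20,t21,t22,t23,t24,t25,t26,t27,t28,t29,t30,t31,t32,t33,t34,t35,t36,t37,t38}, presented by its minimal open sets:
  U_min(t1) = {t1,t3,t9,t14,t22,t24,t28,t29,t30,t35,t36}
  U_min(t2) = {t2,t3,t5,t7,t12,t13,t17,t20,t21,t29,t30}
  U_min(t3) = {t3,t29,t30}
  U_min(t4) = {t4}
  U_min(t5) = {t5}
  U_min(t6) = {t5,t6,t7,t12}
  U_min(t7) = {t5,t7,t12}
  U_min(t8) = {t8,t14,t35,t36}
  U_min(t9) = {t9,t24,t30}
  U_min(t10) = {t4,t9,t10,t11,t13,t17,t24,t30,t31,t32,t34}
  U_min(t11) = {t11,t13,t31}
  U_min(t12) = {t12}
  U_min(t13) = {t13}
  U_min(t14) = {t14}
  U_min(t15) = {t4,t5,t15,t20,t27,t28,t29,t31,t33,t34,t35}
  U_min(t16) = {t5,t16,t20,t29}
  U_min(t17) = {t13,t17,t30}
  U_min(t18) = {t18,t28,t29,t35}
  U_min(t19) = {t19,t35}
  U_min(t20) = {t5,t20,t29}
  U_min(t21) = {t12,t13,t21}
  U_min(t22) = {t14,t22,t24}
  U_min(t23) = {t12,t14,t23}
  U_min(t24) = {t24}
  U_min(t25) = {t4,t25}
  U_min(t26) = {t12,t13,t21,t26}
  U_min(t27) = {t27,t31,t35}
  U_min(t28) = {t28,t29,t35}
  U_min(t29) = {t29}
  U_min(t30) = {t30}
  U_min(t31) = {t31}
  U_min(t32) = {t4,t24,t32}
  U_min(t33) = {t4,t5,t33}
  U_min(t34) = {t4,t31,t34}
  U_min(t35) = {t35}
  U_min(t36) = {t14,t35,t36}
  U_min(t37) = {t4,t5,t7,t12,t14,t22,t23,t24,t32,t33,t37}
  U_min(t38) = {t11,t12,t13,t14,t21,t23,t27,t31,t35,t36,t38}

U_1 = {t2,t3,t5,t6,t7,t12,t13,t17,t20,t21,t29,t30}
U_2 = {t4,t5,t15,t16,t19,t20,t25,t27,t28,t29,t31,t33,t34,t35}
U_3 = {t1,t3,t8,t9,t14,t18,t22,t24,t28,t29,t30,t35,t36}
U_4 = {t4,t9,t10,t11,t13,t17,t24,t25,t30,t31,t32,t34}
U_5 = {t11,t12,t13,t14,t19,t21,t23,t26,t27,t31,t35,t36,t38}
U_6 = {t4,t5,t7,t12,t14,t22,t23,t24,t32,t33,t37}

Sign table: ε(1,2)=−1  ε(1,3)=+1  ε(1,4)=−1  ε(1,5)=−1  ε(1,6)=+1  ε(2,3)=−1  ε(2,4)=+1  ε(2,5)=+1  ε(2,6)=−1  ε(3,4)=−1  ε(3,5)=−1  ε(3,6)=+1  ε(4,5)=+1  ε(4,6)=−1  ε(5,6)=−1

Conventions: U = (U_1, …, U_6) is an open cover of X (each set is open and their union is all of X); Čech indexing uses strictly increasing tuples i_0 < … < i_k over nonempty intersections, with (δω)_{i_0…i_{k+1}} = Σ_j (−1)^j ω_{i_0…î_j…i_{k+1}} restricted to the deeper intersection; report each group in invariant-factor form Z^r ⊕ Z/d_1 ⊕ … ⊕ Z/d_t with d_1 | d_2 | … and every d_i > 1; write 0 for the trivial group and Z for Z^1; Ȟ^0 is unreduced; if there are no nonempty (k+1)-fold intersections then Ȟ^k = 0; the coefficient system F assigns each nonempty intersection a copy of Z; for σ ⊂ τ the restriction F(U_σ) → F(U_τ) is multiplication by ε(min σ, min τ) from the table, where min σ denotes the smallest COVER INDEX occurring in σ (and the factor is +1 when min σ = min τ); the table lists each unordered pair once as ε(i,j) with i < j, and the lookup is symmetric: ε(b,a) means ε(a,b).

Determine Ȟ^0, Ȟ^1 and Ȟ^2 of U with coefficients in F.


Ȟ^0 ≅ Z, Ȟ^1 ≅ 0 and Ȟ^2 ≅ Z/2

nonempty intersections:
  U12={t5,t20,t29} U13={t3,t29,t30} U14={t13,t17,t30} U15={t12,t13,t21} U16={t5,t7,t12} U23={t28,t29,t35} U24={t4,t25,t31,t34} U25={t19,t27,t31,t35} U26={t4,t5,t33} U34={t9,t24,t30} U35={t14,t35,t36} U36={t14,t22,t24} U45={t11,t13,t31} U46={t4,t24,t32} U56={t12,t14,t23}
  U123={t29} U126={t5} U134={t30} U145={t13} U156={t12} U235={t35} U245={t31} U246={t4} U346={t24} U356={t14}
C dims 6,15,10; δ0: rk 5, SNF 1^5; δ1: rk 10, SNF 1^9·2
Ȟ^0: (6−5)−0=1 ⇒ Z
Ȟ^1: (15−10)−5=0 ⇒ 0
Ȟ^2: (10−0)−10=0 plus torsion [2] ⇒ Z/2


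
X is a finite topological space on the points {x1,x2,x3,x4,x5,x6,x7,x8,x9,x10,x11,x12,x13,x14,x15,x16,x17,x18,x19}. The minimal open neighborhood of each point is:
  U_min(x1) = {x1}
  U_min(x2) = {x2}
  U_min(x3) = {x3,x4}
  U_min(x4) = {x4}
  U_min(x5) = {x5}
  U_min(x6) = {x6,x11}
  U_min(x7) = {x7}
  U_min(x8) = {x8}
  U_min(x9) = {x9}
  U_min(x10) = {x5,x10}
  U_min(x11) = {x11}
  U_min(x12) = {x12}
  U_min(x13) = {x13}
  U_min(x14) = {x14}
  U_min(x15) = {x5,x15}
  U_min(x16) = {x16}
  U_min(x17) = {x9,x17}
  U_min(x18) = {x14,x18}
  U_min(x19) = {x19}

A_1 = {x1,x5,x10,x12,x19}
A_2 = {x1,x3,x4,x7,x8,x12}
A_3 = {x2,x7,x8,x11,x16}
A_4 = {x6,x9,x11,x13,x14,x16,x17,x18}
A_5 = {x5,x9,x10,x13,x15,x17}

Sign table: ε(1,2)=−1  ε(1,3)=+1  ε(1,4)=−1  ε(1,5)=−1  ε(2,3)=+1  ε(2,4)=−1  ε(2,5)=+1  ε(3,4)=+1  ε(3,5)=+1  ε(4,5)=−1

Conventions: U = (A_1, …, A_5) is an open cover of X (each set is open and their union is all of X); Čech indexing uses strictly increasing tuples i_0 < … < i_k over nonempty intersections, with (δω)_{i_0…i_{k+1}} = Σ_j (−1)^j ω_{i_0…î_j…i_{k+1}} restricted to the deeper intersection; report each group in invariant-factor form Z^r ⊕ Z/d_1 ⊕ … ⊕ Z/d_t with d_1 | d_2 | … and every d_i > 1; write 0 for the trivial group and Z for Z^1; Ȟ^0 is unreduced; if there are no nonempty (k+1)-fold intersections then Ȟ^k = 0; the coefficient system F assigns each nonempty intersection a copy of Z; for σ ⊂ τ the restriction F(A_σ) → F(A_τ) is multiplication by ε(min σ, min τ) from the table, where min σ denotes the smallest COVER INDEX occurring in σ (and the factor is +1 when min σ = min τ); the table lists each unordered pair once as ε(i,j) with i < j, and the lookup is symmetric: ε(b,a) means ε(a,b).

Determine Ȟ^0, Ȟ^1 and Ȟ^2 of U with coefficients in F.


nonempty overlaps:
  A12={x1,x12} A15={x5,x10} A23={x7,x8} A34={x11,x16} A45={x9,x13,x17}
C dims 5,5; δ0: rk 5, SNF 1^4·2
degree 0: 5−5−0 = 0 → Ȟ^0 ≅ 0
degree 1: 5−0−5 = 0 plus torsion [2] → Ȟ^1 ≅ Z/2
degree 2: 0−0−0 = 0 → Ȟ^2 ≅ 0

Ȟ^0 = 0, Ȟ^1 = Z/2 and Ȟ^2 = 0


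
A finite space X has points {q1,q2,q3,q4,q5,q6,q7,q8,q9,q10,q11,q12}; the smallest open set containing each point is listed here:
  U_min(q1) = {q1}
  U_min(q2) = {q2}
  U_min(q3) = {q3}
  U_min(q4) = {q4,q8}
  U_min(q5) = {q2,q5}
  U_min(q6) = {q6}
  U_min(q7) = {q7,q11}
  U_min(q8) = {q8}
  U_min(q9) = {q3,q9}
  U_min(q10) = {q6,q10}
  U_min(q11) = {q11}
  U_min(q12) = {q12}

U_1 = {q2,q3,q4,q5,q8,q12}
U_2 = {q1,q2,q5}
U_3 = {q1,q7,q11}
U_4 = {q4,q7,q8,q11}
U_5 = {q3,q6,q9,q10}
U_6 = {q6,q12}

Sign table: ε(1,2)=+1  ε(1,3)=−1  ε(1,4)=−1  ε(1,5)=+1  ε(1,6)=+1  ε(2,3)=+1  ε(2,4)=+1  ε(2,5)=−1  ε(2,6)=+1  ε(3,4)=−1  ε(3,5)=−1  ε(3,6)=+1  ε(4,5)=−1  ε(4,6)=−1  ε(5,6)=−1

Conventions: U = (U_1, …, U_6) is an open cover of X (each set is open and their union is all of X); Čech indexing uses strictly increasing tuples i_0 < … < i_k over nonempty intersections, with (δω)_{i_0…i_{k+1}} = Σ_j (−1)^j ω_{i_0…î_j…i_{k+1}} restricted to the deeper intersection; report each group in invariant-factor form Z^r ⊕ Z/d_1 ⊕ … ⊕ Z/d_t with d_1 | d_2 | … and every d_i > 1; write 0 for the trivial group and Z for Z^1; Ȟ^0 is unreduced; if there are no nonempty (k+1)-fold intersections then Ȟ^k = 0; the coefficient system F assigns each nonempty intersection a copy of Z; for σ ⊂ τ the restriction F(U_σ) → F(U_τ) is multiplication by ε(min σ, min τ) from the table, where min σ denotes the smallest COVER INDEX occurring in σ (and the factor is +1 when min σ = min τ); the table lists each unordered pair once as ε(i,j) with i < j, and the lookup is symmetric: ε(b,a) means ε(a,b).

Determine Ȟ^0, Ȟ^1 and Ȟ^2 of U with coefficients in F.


nerve simplices:
  U12={q2,q5} U14={q4,q8} U15={q3} U16={q12} U23={q1} U34={q7,q11} U56={q6}
C dims 6,7; δ0: rk 6, SNF 1^5·2
degree 0: 6−6−0 = 0 → Ȟ^0 ≅ 0
degree 1: 7−0−6 = 1 plus torsion [2] → Ȟ^1 ≅ Z ⊕ Z/2
degree 2: 0−0−0 = 0 → Ȟ^2 ≅ 0

Ȟ^0(U;F) ≅ 0; Ȟ^1(U;F) ≅ Z ⊕ Z/2; Ȟ^2(U;F) ≅ 0


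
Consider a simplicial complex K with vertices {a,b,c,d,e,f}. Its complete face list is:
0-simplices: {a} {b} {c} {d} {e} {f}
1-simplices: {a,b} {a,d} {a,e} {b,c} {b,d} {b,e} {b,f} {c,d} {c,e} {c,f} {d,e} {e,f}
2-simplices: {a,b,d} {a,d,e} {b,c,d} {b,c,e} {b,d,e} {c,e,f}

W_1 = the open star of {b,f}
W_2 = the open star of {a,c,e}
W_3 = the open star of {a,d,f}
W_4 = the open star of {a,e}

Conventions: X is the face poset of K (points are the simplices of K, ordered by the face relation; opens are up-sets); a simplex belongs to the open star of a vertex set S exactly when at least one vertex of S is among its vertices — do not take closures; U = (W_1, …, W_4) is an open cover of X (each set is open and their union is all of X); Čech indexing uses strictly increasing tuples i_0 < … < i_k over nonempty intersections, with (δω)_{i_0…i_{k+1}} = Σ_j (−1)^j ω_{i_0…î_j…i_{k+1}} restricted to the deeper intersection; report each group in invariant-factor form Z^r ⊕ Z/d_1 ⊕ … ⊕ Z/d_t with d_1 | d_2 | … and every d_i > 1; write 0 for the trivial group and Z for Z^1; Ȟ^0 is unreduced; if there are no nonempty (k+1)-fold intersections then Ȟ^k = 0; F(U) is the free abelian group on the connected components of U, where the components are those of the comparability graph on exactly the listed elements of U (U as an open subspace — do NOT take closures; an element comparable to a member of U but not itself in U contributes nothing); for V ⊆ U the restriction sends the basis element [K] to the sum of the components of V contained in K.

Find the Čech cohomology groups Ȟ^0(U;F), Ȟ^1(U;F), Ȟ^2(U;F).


nonempty intersections:
  W1={{b},{f},{a,b},{b,c},{b,d},{b,e},{b,f},{c,f},{e,f},{a,b,d},{b,c,d},{b,c,e},{b,d,e},{c,e,f}} W2={{a},{c},{e},{a,b},{a,d},{a,e},{b,c},{b,e},{c,d},{c,e},{c,f},{d,e},{e,f},{a,b,d},{a,d,e},{b,c,d},{b,c,e},{b,d,e},{c,e,f}} W3={{a},{d},{f},{a,b},{a,d},{a,e},{b,d},{b,f},{c,d},{c,f},{d,e},{e,f},{a,b,d},{a,d,e},{b,c,d},{b,d,e},{c,e,f}} W4={{a},{e},{a,b},{a,d},{a,e},{b,e},{c,e},{d,e},{e,f},{a,b,d},{a,d,e},{b,c,e},{b,d,e},{c,e,f}}
  W12={{a,b},{b,c},{b,e},{c,f},{e,f},{a,b,d},{b,c,d},{b,c,e},{b,d,e},{c,e,f}} W13={{f},{a,b},{b,d},{b,f},{c,f},{e,f},{a,b,d},{b,c,d},{b,d,e},{c,e,f}} W14={{a,b},{b,e},{e,f},{a,b,d},{b,c,e},{b,d,e},{c,e,f}} W23={{a},{a,b},{a,d},{a,e},{c,d},{c,f},{d,e},{e,f},{a,b,d},{a,d,e},{b,c,d},{b,d,e},{c,e,f}} W24={{a},{e},{a,b},{a,d},{a,e},{b,e},{c,e},{d,e},{e,f},{a,b,d},{a,d,e},{b,c,e},{b,d,e},{c,e,f}} W34={{a},{a,b},{a,d},{a,e},{d,e},{e,f},{a,b,d},{a,d,e},{b,d,e},{c,e,f}}
  W123={{a,b},{c,f},{e,f},{a,b,d},{b,c,d},{b,d,e},{c,e,f}} W124={{a,b},{b,e},{e,f},{a,b,d},{b,c,e},{b,d,e},{c,e,f}} W134={{a,b},{e,f},{a,b,d},{b,d,e},{c,e,f}} W234={{a},{a,b},{a,d},{a,e},{d,e},{e,f},{a,b,d},{a,d,e},{b,d,e},{c,e,f}}
  W1234={{a,b},{e,f},{a,b,d},{b,d,e},{c,e,f}}
components per intersection:
  W1: {{b},{f},{a,b},{b,c},{b,d},{b,e},{b,f},{c,f},{e,f},{a,b,d},{b,c,d},{b,c,e},{b,d,e},{c,e,f}}
  W2: {{a},{c},{e},{a,b},{a,d},{a,e},{b,c},{b,e},{c,d},{c,e},{c,f},{d,e},{e,f},{a,b,d},{a,d,e},{b,c,d},{b,c,e},{b,d,e},{c,e,f}}
  W3: {{a},{d},{a,b},{a,d},{a,e},{b,d},{c,d},{d,e},{a,b,d},{a,d,e},{b,c,d},{b,d,e}} {{f},{b,f},{c,f},{e,f},{c,e,f}}
  W4: {{a},{e},{a,b},{a,d},{a,e},{b,e},{c,e},{d,e},{e,f},{a,b,d},{a,d,e},{b,c,e},{b,d,e},{c,e,f}}
  W12: {{a,b},{a,b,d}} {{b,c},{b,e},{b,c,d},{b,c,e},{b,d,e}} {{c,f},{e,f},{c,e,f}}
  W13: {{f},{b,f},{c,f},{e,f},{c,e,f}} {{a,b},{b,d},{a,b,d},{b,c,d},{b,d,e}}
  W14: {{a,b},{a,b,d}} {{b,e},{b,c,e},{b,d,e}} {{e,f},{c,e,f}}
  W23: {{a},{a,b},{a,d},{a,e},{d,e},{a,b,d},{a,d,e},{b,d,e}} {{c,d},{b,c,d}} {{c,f},{e,f},{c,e,f}}
  W24: {{a},{e},{a,b},{a,d},{a,e},{b,e},{c,e},{d,e},{e,f},{a,b,d},{a,d,e},{b,c,e},{b,d,e},{c,e,f}}
  W34: {{a},{a,b},{a,d},{a,e},{d,e},{a,b,d},{a,d,e},{b,d,e}} {{e,f},{c,e,f}}
  W123: {{a,b},{a,b,d}} {{c,f},{e,f},{c,e,f}} {{b,c,d}} {{b,d,e}}
  W124: {{a,b},{a,b,d}} {{b,e},{b,c,e},{b,d,e}} {{e,f},{c,e,f}}
  W134: {{a,b},{a,b,d}} {{e,f},{c,e,f}} {{b,d,e}}
  W234: {{a},{a,b},{a,d},{a,e},{d,e},{a,b,d},{a,d,e},{b,d,e}} {{e,f},{c,e,f}}
  W1234: {{a,b},{a,b,d}} {{e,f},{c,e,f}} {{b,d,e}}
C dims 5,14,12,3; δ0: rk 4, SNF 1^4; δ1: rk 9, SNF 1^9; δ2: rk 3, SNF 1^3
Ȟ^0: (5−4)−0=1 ⇒ Z
Ȟ^1: (14−9)−4=1 ⇒ Z
Ȟ^2: (12−3)−9=0 ⇒ 0

Ȟ^0 ≅ Z, Ȟ^1 ≅ Z and Ȟ^2 ≅ 0


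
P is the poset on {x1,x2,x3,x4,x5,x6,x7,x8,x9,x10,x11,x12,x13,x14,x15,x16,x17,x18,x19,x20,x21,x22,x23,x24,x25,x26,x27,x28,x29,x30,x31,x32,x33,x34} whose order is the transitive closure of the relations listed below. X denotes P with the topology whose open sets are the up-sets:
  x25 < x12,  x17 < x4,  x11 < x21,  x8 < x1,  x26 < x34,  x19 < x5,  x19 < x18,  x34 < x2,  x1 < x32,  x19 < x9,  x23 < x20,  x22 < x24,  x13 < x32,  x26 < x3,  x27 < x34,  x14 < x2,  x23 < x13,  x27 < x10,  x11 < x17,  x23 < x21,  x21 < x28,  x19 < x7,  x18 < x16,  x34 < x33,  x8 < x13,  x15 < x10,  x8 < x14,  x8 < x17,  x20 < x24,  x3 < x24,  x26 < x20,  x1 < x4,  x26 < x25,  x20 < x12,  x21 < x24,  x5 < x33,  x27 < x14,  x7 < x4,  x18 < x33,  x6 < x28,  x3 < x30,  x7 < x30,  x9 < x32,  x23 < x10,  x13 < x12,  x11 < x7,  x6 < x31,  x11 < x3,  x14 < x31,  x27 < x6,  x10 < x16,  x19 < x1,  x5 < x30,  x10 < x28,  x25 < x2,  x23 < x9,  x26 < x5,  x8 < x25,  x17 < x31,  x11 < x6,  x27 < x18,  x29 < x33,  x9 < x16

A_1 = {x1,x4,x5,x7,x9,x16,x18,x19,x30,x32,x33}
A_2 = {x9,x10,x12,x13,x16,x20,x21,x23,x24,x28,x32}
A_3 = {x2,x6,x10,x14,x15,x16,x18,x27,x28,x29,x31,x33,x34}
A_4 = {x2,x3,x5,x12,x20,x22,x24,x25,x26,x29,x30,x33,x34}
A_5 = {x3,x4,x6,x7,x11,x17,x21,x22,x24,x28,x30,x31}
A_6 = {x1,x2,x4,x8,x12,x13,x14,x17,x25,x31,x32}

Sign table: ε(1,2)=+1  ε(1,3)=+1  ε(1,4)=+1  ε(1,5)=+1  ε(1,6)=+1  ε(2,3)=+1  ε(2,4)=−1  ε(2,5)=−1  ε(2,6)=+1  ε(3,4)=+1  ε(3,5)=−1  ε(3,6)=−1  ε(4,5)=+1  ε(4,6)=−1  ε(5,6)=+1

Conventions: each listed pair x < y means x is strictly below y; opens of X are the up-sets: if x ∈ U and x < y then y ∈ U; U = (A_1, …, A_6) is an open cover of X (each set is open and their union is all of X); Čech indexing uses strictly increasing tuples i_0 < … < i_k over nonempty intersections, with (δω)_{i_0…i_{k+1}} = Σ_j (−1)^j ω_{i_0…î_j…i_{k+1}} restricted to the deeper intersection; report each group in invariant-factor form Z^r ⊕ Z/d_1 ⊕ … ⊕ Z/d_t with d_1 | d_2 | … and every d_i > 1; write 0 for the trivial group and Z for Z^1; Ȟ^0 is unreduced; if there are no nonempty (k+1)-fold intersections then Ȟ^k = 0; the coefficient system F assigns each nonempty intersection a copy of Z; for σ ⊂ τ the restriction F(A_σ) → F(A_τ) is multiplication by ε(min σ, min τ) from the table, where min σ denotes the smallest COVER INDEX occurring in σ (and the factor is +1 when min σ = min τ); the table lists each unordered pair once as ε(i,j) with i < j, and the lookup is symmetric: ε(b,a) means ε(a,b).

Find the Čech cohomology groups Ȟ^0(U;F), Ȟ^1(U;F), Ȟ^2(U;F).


nerve of the cover:
  A12={x9,x16,x32} A13={x16,x18,x33} A14={x5,x30,x33} A15={x4,x7,x30} A16={x1,x4,x32} A23={x10,x16,x28} A24={x12,x20,x24} A25={x21,x24,x28} A26={x12,x13,x32} A34={x2,x29,x33,x34} A35={x6,x28,x31} A36={x2,x14,x31} A45={x3,x22,x24,x30} A46={x2,x12,x25} A56={x4,x17,x31}
  A123={x16} A126={x32} A134={x33} A145={x30} A156={x4} A235={x28} A245={x24} A246={x12} A346={x2} A356={x31}
C dims 6,15,10; δ0: rk 6, SNF 1^5·2; δ1: rk 9, SNF 1^9
Ȟ^0 = (6 − 6) − 0 = 0, so Ȟ^0 ≅ 0
Ȟ^1 = (15 − 9) − 6 = 0 plus torsion [2], so Ȟ^1 ≅ Z/2
Ȟ^2 = (10 − 0) − 9 = 1, so Ȟ^2 ≅ Z

Ȟ^0 = 0,  Ȟ^1 = Z/2,  Ȟ^2 = Z


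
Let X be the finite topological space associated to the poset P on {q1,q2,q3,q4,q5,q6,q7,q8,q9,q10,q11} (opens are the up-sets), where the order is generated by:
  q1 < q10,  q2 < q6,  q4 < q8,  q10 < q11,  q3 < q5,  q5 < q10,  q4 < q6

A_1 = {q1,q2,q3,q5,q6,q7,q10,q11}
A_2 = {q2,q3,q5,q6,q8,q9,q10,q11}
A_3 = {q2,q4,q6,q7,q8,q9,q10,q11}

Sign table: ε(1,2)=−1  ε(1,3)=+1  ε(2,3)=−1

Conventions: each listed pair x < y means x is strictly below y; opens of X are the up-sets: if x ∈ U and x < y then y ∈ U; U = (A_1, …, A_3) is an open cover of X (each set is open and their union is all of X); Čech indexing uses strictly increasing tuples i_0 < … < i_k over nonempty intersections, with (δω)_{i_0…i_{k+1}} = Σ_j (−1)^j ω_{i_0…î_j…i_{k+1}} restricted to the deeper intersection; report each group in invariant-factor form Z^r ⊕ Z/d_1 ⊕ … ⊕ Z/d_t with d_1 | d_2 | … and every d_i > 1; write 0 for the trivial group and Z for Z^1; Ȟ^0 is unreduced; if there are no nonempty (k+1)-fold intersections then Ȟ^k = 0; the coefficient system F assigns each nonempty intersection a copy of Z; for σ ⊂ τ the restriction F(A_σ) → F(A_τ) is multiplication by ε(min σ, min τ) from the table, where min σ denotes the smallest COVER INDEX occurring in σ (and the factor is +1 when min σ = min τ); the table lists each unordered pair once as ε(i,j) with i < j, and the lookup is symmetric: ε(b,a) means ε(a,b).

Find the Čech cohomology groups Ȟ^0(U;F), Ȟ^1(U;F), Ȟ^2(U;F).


Ȟ^0 = Z, Ȟ^1 = 0, Ȟ^2 = 0

nonempty overlaps:
  A12={q2,q3,q5,q6,q10,q11} A13={q2,q6,q7,q10,q11} A23={q2,q6,q8,q9,q10,q11}
  A123={q2,q6,q10,q11}
C dims 3,3,1; δ0: rk 2, SNF 1^2; δ1: rk 1, SNF 1^1
degree 0: 3−2−0 = 1 → Ȟ^0 ≅ Z
degree 1: 3−1−2 = 0 → Ȟ^1 ≅ 0
degree 2: 1−0−1 = 0 → Ȟ^2 ≅ 0


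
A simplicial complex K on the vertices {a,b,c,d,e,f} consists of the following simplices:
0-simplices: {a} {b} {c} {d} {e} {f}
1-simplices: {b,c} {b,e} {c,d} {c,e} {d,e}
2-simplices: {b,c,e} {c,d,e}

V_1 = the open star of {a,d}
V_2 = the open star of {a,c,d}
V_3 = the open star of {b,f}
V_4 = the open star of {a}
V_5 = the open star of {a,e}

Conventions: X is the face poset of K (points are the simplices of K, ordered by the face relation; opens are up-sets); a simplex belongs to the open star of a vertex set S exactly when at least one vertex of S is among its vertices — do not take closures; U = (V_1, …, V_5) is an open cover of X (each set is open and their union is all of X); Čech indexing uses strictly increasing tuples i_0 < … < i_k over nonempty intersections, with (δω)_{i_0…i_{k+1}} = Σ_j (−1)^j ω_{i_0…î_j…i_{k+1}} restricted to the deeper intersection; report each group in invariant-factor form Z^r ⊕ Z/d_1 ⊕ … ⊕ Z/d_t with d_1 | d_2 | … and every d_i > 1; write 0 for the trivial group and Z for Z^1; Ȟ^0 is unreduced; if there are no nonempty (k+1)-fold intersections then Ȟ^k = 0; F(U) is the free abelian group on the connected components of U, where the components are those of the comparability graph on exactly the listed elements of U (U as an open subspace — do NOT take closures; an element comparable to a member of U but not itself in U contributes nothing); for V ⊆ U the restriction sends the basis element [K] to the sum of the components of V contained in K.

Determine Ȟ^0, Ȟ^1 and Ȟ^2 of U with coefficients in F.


Ȟ^0(U;F) ≅ Z^3,  Ȟ^1(U;F) ≅ 0,  Ȟ^2(U;F) ≅ 0

cover nerve:
  V1={{a},{d},{c,d},{d,e},{c,d,e}} V2={{a},{c},{d},{b,c},{c,d},{c,e},{d,e},{b,c,e},{c,d,e}} V3={{b},{f},{b,c},{b,e},{b,c,e}} V4={{a}} V5={{a},{e},{b,e},{c,e},{d,e},{b,c,e},{c,d,e}}
  V12={{a},{d},{c,d},{d,e},{c,d,e}} V14={{a}} V15={{a},{d,e},{c,d,e}} V23={{b,c},{b,c,e}} V24={{a}} V25={{a},{c,e},{d,e},{b,c,e},{c,d,e}} V35={{b,e},{b,c,e}} V45={{a}}
  V124={{a}} V125={{a},{d,e},{c,d,e}} V145={{a}} V235={{b,c,e}} V245={{a}}
  V1245={{a}}
components per intersection:
  V1: {{a}} {{d},{c,d},{d,e},{c,d,e}}
  V2: {{a}} {{c},{d},{b,c},{c,d},{c,e},{d,e},{b,c,e},{c,d,e}}
  V3: {{b},{b,c},{b,e},{b,c,e}} {{f}}
  V4: {{a}}
  V5: {{a}} {{e},{b,e},{c,e},{d,e},{b,c,e},{c,d,e}}
  V12: {{a}} {{d},{c,d},{d,e},{c,d,e}}
  V14: {{a}}
  V15: {{a}} {{d,e},{c,d,e}}
  V23: {{b,c},{b,c,e}}
  V24: {{a}}
  V25: {{a}} {{c,e},{d,e},{b,c,e},{c,d,e}}
  V35: {{b,e},{b,c,e}}
  V45: {{a}}
  V124: {{a}}
  V125: {{a}} {{d,e},{c,d,e}}
  V145: {{a}}
  V235: {{b,c,e}}
  V245: {{a}}
  V1245: {{a}}
C dims 9,11,6,1; δ0: rk 6, SNF 1^6; δ1: rk 5, SNF 1^5; δ2: rk 1, SNF 1^1
Ȟ^0: (9−6)−0=3 ⇒ Z^3
Ȟ^1: (11−5)−6=0 ⇒ 0
Ȟ^2: (6−1)−5=0 ⇒ 0


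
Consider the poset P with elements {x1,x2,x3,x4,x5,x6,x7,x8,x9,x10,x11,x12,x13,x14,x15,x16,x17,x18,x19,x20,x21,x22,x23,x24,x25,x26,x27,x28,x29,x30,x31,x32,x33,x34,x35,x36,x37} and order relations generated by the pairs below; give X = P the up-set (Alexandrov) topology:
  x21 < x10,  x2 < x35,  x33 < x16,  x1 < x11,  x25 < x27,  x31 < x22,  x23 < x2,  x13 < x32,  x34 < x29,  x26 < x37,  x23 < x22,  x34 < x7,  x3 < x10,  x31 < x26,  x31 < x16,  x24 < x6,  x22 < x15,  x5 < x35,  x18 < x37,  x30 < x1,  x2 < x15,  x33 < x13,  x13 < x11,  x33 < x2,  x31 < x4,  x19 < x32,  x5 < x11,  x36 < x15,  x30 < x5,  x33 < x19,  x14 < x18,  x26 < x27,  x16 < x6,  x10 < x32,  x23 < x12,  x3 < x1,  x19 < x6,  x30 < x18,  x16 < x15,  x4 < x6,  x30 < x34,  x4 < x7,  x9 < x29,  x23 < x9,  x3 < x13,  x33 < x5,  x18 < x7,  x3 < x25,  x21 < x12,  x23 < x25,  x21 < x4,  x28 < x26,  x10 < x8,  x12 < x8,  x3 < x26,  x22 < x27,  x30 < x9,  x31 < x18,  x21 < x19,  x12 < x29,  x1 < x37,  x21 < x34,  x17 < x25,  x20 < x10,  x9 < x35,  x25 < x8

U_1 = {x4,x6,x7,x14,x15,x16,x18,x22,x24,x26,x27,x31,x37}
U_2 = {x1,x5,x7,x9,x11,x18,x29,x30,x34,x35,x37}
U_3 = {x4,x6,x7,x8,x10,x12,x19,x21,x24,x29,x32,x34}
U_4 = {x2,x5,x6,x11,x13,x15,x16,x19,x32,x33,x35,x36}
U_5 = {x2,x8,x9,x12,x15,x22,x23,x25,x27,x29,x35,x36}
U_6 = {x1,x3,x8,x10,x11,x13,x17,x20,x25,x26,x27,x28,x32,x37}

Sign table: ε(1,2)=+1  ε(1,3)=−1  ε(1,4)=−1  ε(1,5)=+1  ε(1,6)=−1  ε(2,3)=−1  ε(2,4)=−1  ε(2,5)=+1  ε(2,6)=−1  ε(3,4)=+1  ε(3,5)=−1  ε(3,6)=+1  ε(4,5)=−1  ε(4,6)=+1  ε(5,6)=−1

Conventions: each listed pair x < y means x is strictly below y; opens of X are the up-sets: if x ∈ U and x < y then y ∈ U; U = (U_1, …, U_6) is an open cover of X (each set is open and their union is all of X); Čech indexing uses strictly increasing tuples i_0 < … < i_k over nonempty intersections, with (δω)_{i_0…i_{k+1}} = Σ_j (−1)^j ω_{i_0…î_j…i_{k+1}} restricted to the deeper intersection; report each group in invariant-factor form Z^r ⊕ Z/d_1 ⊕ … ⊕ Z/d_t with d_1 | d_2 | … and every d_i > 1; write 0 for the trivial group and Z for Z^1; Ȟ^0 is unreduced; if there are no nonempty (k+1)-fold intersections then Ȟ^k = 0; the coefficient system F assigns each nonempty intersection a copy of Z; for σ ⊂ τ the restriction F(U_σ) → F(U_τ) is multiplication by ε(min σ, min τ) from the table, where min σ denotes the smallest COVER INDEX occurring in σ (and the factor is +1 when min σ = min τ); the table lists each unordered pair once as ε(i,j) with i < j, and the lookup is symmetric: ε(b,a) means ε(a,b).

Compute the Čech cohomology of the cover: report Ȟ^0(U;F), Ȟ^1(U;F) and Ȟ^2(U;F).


intersection data:
  U12={x7,x18,x37} U13={x4,x6,x7,x24} U14={x6,x15,x16} U15={x15,x22,x27} U16={x26,x27,x37} U23={x7,x29,x34} U24={x5,x11,x35} U25={x9,x29,x35} U26={x1,x11,x37} U34={x6,x19,x32} U35={x8,x12,x29} U36={x8,x10,x32} U45={x2,x15,x35,x36} U46={x11,x13,x32} U56={x8,x25,x27}
  U123={x7} U126={x37} U134={x6} U145={x15} U156={x27} U235={x29} U245={x35} U246={x11} U346={x32} U356={x8}
C dims 6,15,10; δ0: rk 5, SNF 1^5; δ1: rk 10, SNF 1^9·2
Ȟ^0 = (6 − 5) − 0 = 1, so Ȟ^0 ≅ Z
Ȟ^1 = (15 − 10) − 5 = 0, so Ȟ^1 ≅ 0
Ȟ^2 = (10 − 0) − 10 = 0 plus torsion [2], so Ȟ^2 ≅ Z/2

Ȟ^0 = Z, Ȟ^1 = 0, Ȟ^2 = Z/2


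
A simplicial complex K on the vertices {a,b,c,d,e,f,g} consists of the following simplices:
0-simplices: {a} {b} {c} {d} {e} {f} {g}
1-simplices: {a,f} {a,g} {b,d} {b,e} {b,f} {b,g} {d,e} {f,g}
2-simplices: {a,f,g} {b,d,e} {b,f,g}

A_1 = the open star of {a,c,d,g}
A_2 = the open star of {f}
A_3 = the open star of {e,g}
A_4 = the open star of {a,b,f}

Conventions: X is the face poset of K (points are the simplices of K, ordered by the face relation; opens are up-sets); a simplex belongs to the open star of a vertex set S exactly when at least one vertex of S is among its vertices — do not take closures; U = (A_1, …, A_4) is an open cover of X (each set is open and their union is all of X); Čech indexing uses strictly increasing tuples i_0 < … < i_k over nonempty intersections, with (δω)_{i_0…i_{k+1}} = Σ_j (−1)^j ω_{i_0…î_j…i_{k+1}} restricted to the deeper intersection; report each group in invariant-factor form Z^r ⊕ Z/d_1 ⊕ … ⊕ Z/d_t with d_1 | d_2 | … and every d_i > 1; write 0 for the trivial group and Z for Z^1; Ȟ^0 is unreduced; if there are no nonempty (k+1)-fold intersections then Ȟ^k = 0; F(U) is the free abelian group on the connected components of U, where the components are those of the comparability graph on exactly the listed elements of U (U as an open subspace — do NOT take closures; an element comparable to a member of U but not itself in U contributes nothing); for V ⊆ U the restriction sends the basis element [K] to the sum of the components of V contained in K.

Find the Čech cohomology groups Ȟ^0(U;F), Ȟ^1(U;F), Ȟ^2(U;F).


Ȟ^0(U;F) ≅ Z^2; Ȟ^1(U;F) ≅ 0; Ȟ^2(U;F) ≅ 0

cover nerve:
  A1={{a},{c},{d},{g},{a,f},{a,g},{b,d},{b,g},{d,e},{f,g},{a,f,g},{b,d,e},{b,f,g}} A2={{f},{a,f},{b,f},{f,g},{a,f,g},{b,f,g}} A3={{e},{g},{a,g},{b,e},{b,g},{d,e},{f,g},{a,f,g},{b,d,e},{b,f,g}} A4={{a},{b},{f},{a,f},{a,g},{b,d},{b,e},{b,f},{b,g},{f,g},{a,f,g},{b,d,e},{b,f,g}}
  A12={{a,f},{f,g},{a,f,g},{b,f,g}} A13={{g},{a,g},{b,g},{d,e},{f,g},{a,f,g},{b,d,e},{b,f,g}} A14={{a},{a,f},{a,g},{b,d},{b,g},{f,g},{a,f,g},{b,d,e},{b,f,g}} A23={{f,g},{a,f,g},{b,f,g}} A24={{f},{a,f},{b,f},{f,g},{a,f,g},{b,f,g}} A34={{a,g},{b,e},{b,g},{f,g},{a,f,g},{b,d,e},{b,f,g}}
  A123={{f,g},{a,f,g},{b,f,g}} A124={{a,f},{f,g},{a,f,g},{b,f,g}} A134={{a,g},{b,g},{f,g},{a,f,g},{b,d,e},{b,f,g}} A234={{f,g},{a,f,g},{b,f,g}}
  A1234={{f,g},{a,f,g},{b,f,g}}
components per intersection:
  A1: {{a},{g},{a,f},{a,g},{b,g},{f,g},{a,f,g},{b,f,g}} {{c}} {{d},{b,d},{d,e},{b,d,e}}
  A2: {{f},{a,f},{b,f},{f,g},{a,f,g},{b,f,g}}
  A3: {{e},{b,e},{d,e},{b,d,e}} {{g},{a,g},{b,g},{f,g},{a,f,g},{b,f,g}}
  A4: {{a},{b},{f},{a,f},{a,g},{b,d},{b,e},{b,f},{b,g},{f,g},{a,f,g},{b,d,e},{b,f,g}}
  A12: {{a,f},{f,g},{a,f,g},{b,f,g}}
  A13: {{g},{a,g},{b,g},{f,g},{a,f,g},{b,f,g}} {{d,e},{b,d,e}}
  A14: {{a},{a,f},{a,g},{b,g},{f,g},{a,f,g},{b,f,g}} {{b,d},{b,d,e}}
  A23: {{f,g},{a,f,g},{b,f,g}}
  A24: {{f},{a,f},{b,f},{f,g},{a,f,g},{b,f,g}}
  A34: {{a,g},{b,g},{f,g},{a,f,g},{b,f,g}} {{b,e},{b,d,e}}
  A123: {{f,g},{a,f,g},{b,f,g}}
  A124: {{a,f},{f,g},{a,f,g},{b,f,g}}
  A134: {{a,g},{b,g},{f,g},{a,f,g},{b,f,g}} {{b,d,e}}
  A234: {{f,g},{a,f,g},{b,f,g}}
  A1234: {{f,g},{a,f,g},{b,f,g}}
C dims 7,9,5,1; δ0: rk 5, SNF 1^5; δ1: rk 4, SNF 1^4; δ2: rk 1, SNF 1^1
Ȟ^0: (7−5)−0=2 ⇒ Z^2
Ȟ^1: (9−4)−5=0 ⇒ 0
Ȟ^2: (5−1)−4=0 ⇒ 0


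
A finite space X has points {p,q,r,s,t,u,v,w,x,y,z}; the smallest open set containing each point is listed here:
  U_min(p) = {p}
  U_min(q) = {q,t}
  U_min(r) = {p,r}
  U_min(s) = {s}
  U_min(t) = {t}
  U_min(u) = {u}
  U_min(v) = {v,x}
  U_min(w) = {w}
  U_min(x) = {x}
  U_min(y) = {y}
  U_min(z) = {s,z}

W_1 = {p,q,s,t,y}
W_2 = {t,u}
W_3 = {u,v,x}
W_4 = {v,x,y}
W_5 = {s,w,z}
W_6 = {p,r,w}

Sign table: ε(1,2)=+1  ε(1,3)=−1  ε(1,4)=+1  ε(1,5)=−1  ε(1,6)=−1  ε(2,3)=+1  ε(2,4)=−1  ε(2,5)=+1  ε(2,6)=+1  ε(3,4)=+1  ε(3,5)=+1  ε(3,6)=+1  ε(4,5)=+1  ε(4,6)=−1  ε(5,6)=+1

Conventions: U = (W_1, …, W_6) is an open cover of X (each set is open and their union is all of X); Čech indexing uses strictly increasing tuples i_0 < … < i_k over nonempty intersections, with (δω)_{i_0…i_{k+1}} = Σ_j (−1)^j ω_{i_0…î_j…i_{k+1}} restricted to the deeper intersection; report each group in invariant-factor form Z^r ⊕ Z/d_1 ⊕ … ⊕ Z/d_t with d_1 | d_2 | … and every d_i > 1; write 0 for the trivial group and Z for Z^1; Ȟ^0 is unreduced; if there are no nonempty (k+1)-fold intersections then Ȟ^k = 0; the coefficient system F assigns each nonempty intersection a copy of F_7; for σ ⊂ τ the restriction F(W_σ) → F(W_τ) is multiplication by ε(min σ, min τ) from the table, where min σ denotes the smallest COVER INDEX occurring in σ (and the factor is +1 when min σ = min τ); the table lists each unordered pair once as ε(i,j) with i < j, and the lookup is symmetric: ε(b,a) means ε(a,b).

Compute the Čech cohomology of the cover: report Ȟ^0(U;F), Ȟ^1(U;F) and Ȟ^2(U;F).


Ȟ^0(U;F) ≅ Z/7, Ȟ^1(U;F) ≅ Z/7 ⊕ Z/7, Ȟ^2(U;F) ≅ 0

nerve of the cover:
  W12={t} W14={y} W15={s} W16={p} W23={u} W34={v,x} W56={w}
C dims 6,7; δ0: rk_F7 5
Ȟ^0 = (6 − 5) − 0 = 1, so Ȟ^0 ≅ Z/7
Ȟ^1 = (7 − 0) − 5 = 2, so Ȟ^1 ≅ Z/7 ⊕ Z/7
Ȟ^2 = (0 − 0) − 0 = 0, so Ȟ^2 ≅ 0


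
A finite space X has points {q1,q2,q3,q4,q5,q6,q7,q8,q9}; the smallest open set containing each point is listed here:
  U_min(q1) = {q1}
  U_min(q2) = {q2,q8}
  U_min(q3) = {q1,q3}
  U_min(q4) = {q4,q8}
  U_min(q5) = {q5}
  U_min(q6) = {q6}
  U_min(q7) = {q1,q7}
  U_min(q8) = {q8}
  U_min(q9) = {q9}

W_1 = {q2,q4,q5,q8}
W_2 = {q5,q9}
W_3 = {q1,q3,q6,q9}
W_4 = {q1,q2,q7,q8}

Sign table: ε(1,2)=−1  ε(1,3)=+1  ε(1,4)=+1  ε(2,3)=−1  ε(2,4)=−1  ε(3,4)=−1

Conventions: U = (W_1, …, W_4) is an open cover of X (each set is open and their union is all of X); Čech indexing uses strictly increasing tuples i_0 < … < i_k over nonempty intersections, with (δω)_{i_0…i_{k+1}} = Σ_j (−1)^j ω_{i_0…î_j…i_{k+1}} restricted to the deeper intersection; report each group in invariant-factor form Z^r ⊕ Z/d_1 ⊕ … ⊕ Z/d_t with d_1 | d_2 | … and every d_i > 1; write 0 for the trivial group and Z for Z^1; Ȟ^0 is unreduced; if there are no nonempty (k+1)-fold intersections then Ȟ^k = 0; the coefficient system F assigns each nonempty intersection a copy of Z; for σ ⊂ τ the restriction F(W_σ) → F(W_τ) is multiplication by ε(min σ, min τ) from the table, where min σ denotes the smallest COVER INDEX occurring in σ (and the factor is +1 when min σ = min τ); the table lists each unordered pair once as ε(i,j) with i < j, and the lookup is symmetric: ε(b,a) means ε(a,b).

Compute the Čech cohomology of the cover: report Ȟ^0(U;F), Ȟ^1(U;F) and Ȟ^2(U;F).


Ȟ^0(U;F) ≅ 0, Ȟ^1(U;F) ≅ Z/2 and Ȟ^2(U;F) ≅ 0

nerve simplices:
  W12={q5} W14={q2,q8} W23={q9} W34={q1}
C dims 4,4; δ0: rk 4, SNF 1^3·2
degree 0: 4−4−0 = 0 → Ȟ^0 ≅ 0
degree 1: 4−0−4 = 0 plus torsion [2] → Ȟ^1 ≅ Z/2
degree 2: 0−0−0 = 0 → Ȟ^2 ≅ 0
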